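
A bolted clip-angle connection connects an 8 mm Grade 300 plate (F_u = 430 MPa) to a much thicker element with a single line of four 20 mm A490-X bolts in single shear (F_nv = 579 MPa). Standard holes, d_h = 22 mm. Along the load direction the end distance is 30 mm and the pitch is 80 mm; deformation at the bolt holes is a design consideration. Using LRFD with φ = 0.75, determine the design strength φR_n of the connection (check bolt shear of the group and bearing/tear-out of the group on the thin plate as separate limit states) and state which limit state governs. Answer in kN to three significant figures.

Bolt shear: A_b = π·20²/4 = 314.2 mm²; R_n = 579 × 314.2 × 4 × 1 / 1000 = 727.6 kN → 0.75 × 727.6 = 546 kN.
Bearing (1.2 l_c t F_u ≤ 2.4 d t F_u): upper limit = 2.4·20·8·430 / 1000 = 165.1 kN.
  Edge l_c = 30 − 22/2 = 19 → r_n = 78.43 kN; interior l_c = 80 − 22 = 58 → r_n = 165.1 kN.
  R_n,bearing = 1·78.43 + 3·165.1 = 573.8 kN → 0.75 × 573.8 = 430 kN.
Bearing governs: 430 kN.

430 kN (bearing governs)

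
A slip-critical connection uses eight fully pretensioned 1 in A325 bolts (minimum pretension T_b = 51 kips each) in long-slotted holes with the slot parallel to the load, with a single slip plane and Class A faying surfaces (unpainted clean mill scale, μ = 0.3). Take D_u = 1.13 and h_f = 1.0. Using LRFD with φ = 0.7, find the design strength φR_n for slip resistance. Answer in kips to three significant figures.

96.8 kips

R_n = μ · D_u · h_f · T_b · n_s · n_b = 0.3 × 1.13 × 1.0 × 51 × 1 × 8 = 138.3 kips.
Design strength φR_n = 0.7 × 138.3 = 96.8 kips.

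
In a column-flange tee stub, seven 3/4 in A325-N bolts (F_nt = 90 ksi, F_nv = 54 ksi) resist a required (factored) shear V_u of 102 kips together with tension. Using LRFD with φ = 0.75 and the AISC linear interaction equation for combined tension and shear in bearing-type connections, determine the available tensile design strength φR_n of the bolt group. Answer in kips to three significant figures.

A_b = π·0.75²/4 = 0.4418 in²; f_rv = 102 / (7 × 0.4418) = 32.98 ksi.
F'_nt = 1.3 F_nt − (F_nt / φF_nv) f_rv = 1.3·90 − (90/(0.75·54))·32.98 = 43.7 ksi, capped at F_nt → F'_nt = 43.7 ksi.
R_n = F'_nt · A_b · n = 43.7 × 0.4418 × 7 = 135.2 kips.
Design strength φR_n = 0.75 × 135.2 = 101 kips.

101 kips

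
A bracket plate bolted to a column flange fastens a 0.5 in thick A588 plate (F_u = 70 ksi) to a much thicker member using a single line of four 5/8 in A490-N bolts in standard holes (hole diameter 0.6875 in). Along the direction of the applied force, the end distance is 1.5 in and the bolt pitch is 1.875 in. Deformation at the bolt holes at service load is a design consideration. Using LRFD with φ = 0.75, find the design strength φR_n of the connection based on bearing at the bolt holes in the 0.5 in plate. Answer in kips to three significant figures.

Per bolt r_n = 1.2 l_c t F_u ≤ 2.4 d t F_u; upper limit = 2.4 × 0.625 × 0.5 × 70 = 52.5 kips.
Edge bolt: l_c = 1.5 − 0.6875/2 = 1.156 in → 1.2 × 1.156 × 0.5 × 70 = 48.56 → r_n = 48.56 kips.
Interior bolts: l_c = 1.875 − 0.6875 = 1.188 in → 1.2 × 1.188 × 0.5 × 70 = 49.88 → r_n = 49.88 kips.
R_n = 1 × 48.56 + 3 × 49.88 = 198.2 kips.
Design strength φR_n = 0.75 × 198.2 = 149 kips.

149 kips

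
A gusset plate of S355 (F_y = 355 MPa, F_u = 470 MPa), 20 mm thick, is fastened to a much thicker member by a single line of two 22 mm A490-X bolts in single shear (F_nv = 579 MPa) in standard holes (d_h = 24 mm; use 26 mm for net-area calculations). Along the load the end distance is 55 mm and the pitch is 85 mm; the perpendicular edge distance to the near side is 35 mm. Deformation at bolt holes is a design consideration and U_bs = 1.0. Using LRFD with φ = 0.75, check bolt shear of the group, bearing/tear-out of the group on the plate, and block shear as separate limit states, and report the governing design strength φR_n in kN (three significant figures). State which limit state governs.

330 kN (bolt shear governs)

Bolt shear: A_b = π·22²/4 = 380.1 mm²; R_n = 579 × 380.1 × 2 × 1 / 1000 = 440.2 kN → 0.75 × 440.2 = 330 kN.
Bearing: edge l_c = 43, r_n = 485 kN; interior l_c = 61, r_n = 496.3 kN; R_n = 485 + 1·496.3 = 981.4 kN → 736 kN.
Block shear: A_gv = 2800, A_nv = 2020, A_nt = 440 mm²; R_n = min(0.6F_uA_nv, 0.6F_yA_gv) + U_bs·F_u·A_nt = 776.4 kN → 582 kN.
Bolt shear governs: 330 kN.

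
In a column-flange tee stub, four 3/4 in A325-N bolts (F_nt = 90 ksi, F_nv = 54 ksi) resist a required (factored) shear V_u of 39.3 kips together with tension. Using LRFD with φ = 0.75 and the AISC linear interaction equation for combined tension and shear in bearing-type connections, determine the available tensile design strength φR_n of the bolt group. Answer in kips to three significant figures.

A_b = π·0.75²/4 = 0.4418 in²; f_rv = 39.3 / (4 × 0.4418) = 22.24 ksi.
F'_nt = 1.3 F_nt − (F_nt / φF_nv) f_rv = 1.3·90 − (90/(0.75·54))·22.24 = 67.58 ksi, capped at F_nt → F'_nt = 67.58 ksi.
R_n = F'_nt · A_b · n = 67.58 × 0.4418 × 4 = 119.4 kips.
Design strength φR_n = 0.75 × 119.4 = 89.6 kips.

89.6 kips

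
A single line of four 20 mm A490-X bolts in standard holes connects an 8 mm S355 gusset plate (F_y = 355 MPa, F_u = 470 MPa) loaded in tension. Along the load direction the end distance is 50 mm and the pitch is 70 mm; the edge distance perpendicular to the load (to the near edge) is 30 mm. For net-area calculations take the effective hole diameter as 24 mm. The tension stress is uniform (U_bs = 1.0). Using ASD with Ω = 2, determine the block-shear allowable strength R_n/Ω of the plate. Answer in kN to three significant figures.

232 kN

Shear plane L_v = 50 + 3·70 = 260 mm; A_gv = 260 × 8 = 2080 mm².
A_nv = (260 − 3.5·24) × 8 = 1408 mm².
A_nt = (30 − 0.5·24) × 8 = 144 mm².
0.6 F_u A_nv = 397.1 kN; 0.6 F_y A_gv = 443 kN → shear rupture governs the shear term.
R_n = 397.1 + 1.0 × 470 × 144 / 1000 = 464.7 kN.
Allowable strength R_n/Ω = 464.7 / 2 = 232 kN.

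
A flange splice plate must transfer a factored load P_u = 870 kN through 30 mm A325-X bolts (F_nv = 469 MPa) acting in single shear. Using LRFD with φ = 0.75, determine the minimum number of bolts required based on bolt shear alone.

4 bolts

A_b = π·30²/4 = 706.9 mm².
Per-bolt design strength φR_n = 0.75 × 469 × 706.9 × 1 / 1000 = 248.6 kN.
n ≥ 870 / 248.6 = 3.499 → use 4 bolts.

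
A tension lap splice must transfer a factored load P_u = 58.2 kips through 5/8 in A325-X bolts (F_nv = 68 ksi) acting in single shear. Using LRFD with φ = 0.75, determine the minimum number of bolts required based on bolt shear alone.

4 bolts

A_b = π·0.625²/4 = 0.3068 in².
Per-bolt design strength φR_n = 0.75 × 68 × 0.3068 × 1 = 15.65 kips.
n ≥ 58.2 / 15.65 = 3.72 → use 4 bolts.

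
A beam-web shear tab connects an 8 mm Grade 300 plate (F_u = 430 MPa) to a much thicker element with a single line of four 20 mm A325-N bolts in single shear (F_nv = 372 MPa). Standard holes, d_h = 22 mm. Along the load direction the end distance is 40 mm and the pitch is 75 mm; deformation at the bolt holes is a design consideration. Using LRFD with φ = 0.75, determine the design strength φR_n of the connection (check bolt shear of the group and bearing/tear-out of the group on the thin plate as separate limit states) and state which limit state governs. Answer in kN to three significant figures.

351 kN (bolt shear governs)

Bolt shear: A_b = π·20²/4 = 314.2 mm²; R_n = 372 × 314.2 × 4 × 1 / 1000 = 467.5 kN → 0.75 × 467.5 = 351 kN.
Bearing (1.2 l_c t F_u ≤ 2.4 d t F_u): upper limit = 2.4·20·8·430 / 1000 = 165.1 kN.
  Edge l_c = 40 − 22/2 = 29 → r_n = 119.7 kN; interior l_c = 75 − 22 = 53 → r_n = 165.1 kN.
  R_n,bearing = 1·119.7 + 3·165.1 = 615.1 kN → 0.75 × 615.1 = 461 kN.
Bolt shear governs: 351 kN.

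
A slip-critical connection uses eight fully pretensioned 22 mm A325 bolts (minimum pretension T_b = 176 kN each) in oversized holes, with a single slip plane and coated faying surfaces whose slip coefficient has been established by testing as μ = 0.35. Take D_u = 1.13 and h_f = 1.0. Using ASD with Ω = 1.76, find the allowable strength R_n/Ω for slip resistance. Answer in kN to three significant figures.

316 kN

R_n = μ · D_u · h_f · T_b · n_s · n_b = 0.35 × 1.13 × 1.0 × 176 × 1 × 8 = 556.9 kN.
Allowable strength R_n/Ω = 556.9 / 1.76 = 316 kN.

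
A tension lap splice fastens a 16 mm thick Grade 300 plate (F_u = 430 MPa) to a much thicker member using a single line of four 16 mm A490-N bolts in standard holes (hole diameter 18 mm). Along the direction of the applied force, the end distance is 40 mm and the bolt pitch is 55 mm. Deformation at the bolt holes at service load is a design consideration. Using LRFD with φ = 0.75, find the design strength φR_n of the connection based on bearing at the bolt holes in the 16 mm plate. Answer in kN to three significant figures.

Per bolt r_n = 1.2 l_c t F_u ≤ 2.4 d t F_u; upper limit = 2.4 × 16 × 16 × 430 / 1000 = 264.2 kN.
Edge bolt: l_c = 40 − 18/2 = 31 mm → 1.2 × 31 × 16 × 430 / 1000 = 255.9 → r_n = 255.9 kN.
Interior bolts: l_c = 55 − 18 = 37 mm → 1.2 × 37 × 16 × 430 / 1000 = 305.5 → r_n = 264.2 kN.
R_n = 1 × 255.9 + 3 × 264.2 = 1049 kN.
Design strength φR_n = 0.75 × 1049 = 786 kN.

786 kN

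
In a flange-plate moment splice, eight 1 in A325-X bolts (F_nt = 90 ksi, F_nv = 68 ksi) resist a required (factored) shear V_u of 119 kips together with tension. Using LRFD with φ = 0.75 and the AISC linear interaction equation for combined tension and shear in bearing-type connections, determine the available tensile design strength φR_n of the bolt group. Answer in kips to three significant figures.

394 kips

A_b = π·1²/4 = 0.7854 in²; f_rv = 119 / (8 × 0.7854) = 18.94 ksi.
F'_nt = 1.3 F_nt − (F_nt / φF_nv) f_rv = 1.3·90 − (90/(0.75·68))·18.94 = 83.58 ksi, capped at F_nt → F'_nt = 83.58 ksi.
R_n = F'_nt · A_b · n = 83.58 × 0.7854 × 8 = 525.1 kips.
Design strength φR_n = 0.75 × 525.1 = 394 kips.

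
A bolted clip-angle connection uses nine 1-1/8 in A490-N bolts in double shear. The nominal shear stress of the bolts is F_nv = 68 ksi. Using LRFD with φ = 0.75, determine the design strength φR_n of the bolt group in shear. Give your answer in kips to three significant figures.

A_b = π × 1.125² / 4 = 0.994 in².
R_n = F_nv · A_b · n · n_s = 68 × 0.994 × 9 × 2 = 1217 kips.
Design strength φR_n = 0.75 × 1217 = 913 kips.

913 kips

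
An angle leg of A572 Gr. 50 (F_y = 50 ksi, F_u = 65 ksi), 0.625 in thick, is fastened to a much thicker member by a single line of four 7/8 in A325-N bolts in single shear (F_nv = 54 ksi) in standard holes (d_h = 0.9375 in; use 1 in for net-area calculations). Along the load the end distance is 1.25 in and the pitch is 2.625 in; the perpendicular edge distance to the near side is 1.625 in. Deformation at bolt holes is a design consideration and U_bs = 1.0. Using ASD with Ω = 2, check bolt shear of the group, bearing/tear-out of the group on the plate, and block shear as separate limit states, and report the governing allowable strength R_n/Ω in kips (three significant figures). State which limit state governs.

Bolt shear: A_b = π·0.875²/4 = 0.6013 in²; R_n = 54 × 0.6013 × 4 × 1 = 129.9 kips → 129.9 / 2 = 64.9 kips.
Bearing: edge l_c = 0.7812, r_n = 38.09 kips; interior l_c = 1.688, r_n = 82.27 kips; R_n = 38.09 + 3·82.27 = 284.9 kips → 142 kips.
Block shear: A_gv = 5.703, A_nv = 3.516, A_nt = 0.7031 in²; R_n = min(0.6F_uA_nv, 0.6F_yA_gv) + U_bs·F_u·A_nt = 182.8 kips → 91.4 kips.
Bolt shear governs: 64.9 kips.

64.9 kips (bolt shear governs)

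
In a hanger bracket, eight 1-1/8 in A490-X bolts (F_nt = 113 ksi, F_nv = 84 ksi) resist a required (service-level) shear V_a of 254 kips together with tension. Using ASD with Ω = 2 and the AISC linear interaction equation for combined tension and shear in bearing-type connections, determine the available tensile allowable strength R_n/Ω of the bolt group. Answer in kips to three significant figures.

A_b = π·1.125²/4 = 0.994 in²; f_rv = 254 / (8 × 0.994) = 31.94 ksi.
F'_nt = 1.3 F_nt − (Ω F_nt / F_nv) f_rv = 1.3·113 − (2·113/84)·31.94 = 60.96 ksi, capped at F_nt → F'_nt = 60.96 ksi.
R_n = F'_nt · A_b · n = 60.96 × 0.994 × 8 = 484.8 kips.
Allowable strength R_n/Ω = 484.8 / 2 = 242 kips.

242 kips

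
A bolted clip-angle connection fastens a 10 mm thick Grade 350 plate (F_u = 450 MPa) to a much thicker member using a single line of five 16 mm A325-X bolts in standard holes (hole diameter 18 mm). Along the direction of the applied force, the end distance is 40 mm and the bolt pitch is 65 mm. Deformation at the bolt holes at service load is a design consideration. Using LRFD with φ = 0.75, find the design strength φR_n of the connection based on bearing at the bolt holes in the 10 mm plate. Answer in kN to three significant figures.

644 kN

Per bolt r_n = 1.2 l_c t F_u ≤ 2.4 d t F_u; upper limit = 2.4 × 16 × 10 × 450 / 1000 = 172.8 kN.
Edge bolt: l_c = 40 − 18/2 = 31 mm → 1.2 × 31 × 10 × 450 / 1000 = 167.4 → r_n = 167.4 kN.
Interior bolts: l_c = 65 − 18 = 47 mm → 1.2 × 47 × 10 × 450 / 1000 = 253.8 → r_n = 172.8 kN.
R_n = 1 × 167.4 + 4 × 172.8 = 858.6 kN.
Design strength φR_n = 0.75 × 858.6 = 644 kN.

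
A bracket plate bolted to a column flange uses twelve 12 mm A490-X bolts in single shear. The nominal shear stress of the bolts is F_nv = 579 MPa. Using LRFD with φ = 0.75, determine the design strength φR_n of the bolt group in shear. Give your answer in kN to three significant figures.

A_b = π × 12² / 4 = 113.1 mm².
R_n = F_nv · A_b · n · n_s = 579 × 113.1 × 12 × 1 / 1000 = 785.8 kN.
Design strength φR_n = 0.75 × 785.8 = 589 kN.

589 kN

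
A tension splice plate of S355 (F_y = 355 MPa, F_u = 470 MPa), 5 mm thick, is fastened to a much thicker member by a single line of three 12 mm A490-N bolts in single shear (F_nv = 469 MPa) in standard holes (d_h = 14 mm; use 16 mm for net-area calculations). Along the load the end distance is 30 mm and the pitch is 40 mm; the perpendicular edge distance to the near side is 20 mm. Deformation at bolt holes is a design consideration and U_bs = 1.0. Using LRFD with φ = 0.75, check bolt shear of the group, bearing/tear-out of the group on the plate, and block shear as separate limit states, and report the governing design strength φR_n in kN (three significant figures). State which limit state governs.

Bolt shear: A_b = π·12²/4 = 113.1 mm²; R_n = 469 × 113.1 × 3 × 1 / 1000 = 159.1 kN → 0.75 × 159.1 = 119 kN.
Bearing: edge l_c = 23, r_n = 64.86 kN; interior l_c = 26, r_n = 67.68 kN; R_n = 64.86 + 2·67.68 = 200.2 kN → 150 kN.
Block shear: A_gv = 550, A_nv = 350, A_nt = 60 mm²; R_n = min(0.6F_uA_nv, 0.6F_yA_gv) + U_bs·F_u·A_nt = 126.9 kN → 95.2 kN.
Block shear governs: 95.2 kN.

95.2 kN (block shear governs)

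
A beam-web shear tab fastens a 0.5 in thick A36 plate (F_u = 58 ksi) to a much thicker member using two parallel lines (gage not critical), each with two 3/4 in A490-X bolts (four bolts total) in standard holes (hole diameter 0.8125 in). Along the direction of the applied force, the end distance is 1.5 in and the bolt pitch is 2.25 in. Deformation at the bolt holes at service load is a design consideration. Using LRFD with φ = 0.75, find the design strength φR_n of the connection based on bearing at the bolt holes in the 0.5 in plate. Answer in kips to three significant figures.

132 kips

Per bolt r_n = 1.2 l_c t F_u ≤ 2.4 d t F_u; upper limit = 2.4 × 0.75 × 0.5 × 58 = 52.2 kips.
Edge bolt: l_c = 1.5 − 0.8125/2 = 1.094 in → 1.2 × 1.094 × 0.5 × 58 = 38.06 → r_n = 38.06 kips.
Interior bolts: l_c = 2.25 − 0.8125 = 1.438 in → 1.2 × 1.438 × 0.5 × 58 = 50.02 → r_n = 50.02 kips.
R_n = 2 × 38.06 + 2 × 50.02 = 176.2 kips.
Design strength φR_n = 0.75 × 176.2 = 132 kips.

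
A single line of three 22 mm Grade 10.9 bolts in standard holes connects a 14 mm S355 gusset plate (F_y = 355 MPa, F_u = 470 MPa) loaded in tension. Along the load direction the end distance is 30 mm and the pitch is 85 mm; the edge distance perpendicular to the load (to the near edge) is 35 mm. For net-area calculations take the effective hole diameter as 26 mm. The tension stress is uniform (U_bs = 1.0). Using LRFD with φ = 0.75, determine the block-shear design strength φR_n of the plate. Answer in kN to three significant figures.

508 kN

Shear plane L_v = 30 + 2·85 = 200 mm; A_gv = 200 × 14 = 2800 mm².
A_nv = (200 − 2.5·26) × 14 = 1890 mm².
A_nt = (35 − 0.5·26) × 14 = 308 mm².
0.6 F_u A_nv = 533 kN; 0.6 F_y A_gv = 596.4 kN → shear rupture governs the shear term.
R_n = 533 + 1.0 × 470 × 308 / 1000 = 677.7 kN.
Design strength φR_n = 0.75 × 677.7 = 508 kN.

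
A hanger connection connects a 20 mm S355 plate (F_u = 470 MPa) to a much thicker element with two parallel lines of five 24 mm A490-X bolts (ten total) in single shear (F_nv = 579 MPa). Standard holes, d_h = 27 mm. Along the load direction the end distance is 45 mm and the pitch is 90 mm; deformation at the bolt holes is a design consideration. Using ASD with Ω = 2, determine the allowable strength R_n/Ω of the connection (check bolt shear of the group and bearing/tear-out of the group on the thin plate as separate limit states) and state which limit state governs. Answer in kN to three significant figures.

Bolt shear: A_b = π·24²/4 = 452.4 mm²; R_n = 579 × 452.4 × 10 × 1 / 1000 = 2619 kN → 2619 / 2 = 1310 kN.
Bearing (1.2 l_c t F_u ≤ 2.4 d t F_u): upper limit = 2.4·24·20·470 / 1000 = 541.4 kN.
  Edge l_c = 45 − 27/2 = 31.5 → r_n = 355.3 kN; interior l_c = 90 − 27 = 63 → r_n = 541.4 kN.
  R_n,bearing = 2·355.3 + 8·541.4 = 5042 kN → 5042 / 2 = 2520 kN.
Bolt shear governs: 1310 kN.

1310 kN (bolt shear governs)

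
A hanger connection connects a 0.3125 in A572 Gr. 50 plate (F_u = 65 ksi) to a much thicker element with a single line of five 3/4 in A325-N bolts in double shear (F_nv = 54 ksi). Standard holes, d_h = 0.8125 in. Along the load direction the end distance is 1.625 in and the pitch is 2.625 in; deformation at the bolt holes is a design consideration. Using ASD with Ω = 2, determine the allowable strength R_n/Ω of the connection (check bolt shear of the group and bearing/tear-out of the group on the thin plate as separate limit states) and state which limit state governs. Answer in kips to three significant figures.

Bolt shear: A_b = π·0.75²/4 = 0.4418 in²; R_n = 54 × 0.4418 × 5 × 2 = 238.6 kips → 238.6 / 2 = 119 kips.
Bearing (1.2 l_c t F_u ≤ 2.4 d t F_u): upper limit = 2.4·0.75·0.3125·65 = 36.56 kips.
  Edge l_c = 1.625 − 0.8125/2 = 1.219 → r_n = 29.71 kips; interior l_c = 2.625 − 0.8125 = 1.812 → r_n = 36.56 kips.
  R_n,bearing = 1·29.71 + 4·36.56 = 176 kips → 176 / 2 = 88 kips.
Bearing governs: 88 kips.

88 kips (bearing governs)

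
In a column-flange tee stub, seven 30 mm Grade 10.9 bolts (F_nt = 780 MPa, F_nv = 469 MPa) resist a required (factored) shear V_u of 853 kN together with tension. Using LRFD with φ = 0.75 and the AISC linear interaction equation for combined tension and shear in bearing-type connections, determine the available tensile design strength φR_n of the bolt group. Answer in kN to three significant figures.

2340 kN

A_b = π·30²/4 = 706.9 mm²; f_rv = 853 × 1000 / (7 × 706.9) = 172.4 MPa.
F'_nt = 1.3 F_nt − (F_nt / φF_nv) f_rv = 1.3·780 − (780/(0.75·469))·172.4 = 631.7 MPa, capped at F_nt → F'_nt = 631.7 MPa.
R_n = F'_nt · A_b · n = 631.7 × 706.9 × 7 / 1000 = 3126 kN.
Design strength φR_n = 0.75 × 3126 = 2340 kN.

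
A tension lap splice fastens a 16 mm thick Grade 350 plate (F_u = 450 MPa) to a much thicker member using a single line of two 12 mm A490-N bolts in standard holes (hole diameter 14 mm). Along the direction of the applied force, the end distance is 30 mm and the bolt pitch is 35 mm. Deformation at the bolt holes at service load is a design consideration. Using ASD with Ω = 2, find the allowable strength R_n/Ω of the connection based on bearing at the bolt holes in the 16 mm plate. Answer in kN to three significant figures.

Per bolt r_n = 1.2 l_c t F_u ≤ 2.4 d t F_u; upper limit = 2.4 × 12 × 16 × 450 / 1000 = 207.4 kN.
Edge bolt: l_c = 30 − 14/2 = 23 mm → 1.2 × 23 × 16 × 450 / 1000 = 198.7 → r_n = 198.7 kN.
Interior bolts: l_c = 35 − 14 = 21 mm → 1.2 × 21 × 16 × 450 / 1000 = 181.4 → r_n = 181.4 kN.
R_n = 1 × 198.7 + 1 × 181.4 = 380.2 kN.
Allowable strength R_n/Ω = 380.2 / 2 = 190 kN.

190 kN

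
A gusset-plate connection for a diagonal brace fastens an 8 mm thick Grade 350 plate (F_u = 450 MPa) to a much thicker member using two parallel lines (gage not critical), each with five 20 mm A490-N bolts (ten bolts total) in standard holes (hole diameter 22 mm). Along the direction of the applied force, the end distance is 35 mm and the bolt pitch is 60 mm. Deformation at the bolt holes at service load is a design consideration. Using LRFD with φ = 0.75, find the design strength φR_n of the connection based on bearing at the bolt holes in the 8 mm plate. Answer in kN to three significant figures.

Per bolt r_n = 1.2 l_c t F_u ≤ 2.4 d t F_u; upper limit = 2.4 × 20 × 8 × 450 / 1000 = 172.8 kN.
Edge bolt: l_c = 35 − 22/2 = 24 mm → 1.2 × 24 × 8 × 450 / 1000 = 103.7 → r_n = 103.7 kN.
Interior bolts: l_c = 60 − 22 = 38 mm → 1.2 × 38 × 8 × 450 / 1000 = 164.2 → r_n = 164.2 kN.
R_n = 2 × 103.7 + 8 × 164.2 = 1521 kN.
Design strength φR_n = 0.75 × 1521 = 1140 kN.

1140 kN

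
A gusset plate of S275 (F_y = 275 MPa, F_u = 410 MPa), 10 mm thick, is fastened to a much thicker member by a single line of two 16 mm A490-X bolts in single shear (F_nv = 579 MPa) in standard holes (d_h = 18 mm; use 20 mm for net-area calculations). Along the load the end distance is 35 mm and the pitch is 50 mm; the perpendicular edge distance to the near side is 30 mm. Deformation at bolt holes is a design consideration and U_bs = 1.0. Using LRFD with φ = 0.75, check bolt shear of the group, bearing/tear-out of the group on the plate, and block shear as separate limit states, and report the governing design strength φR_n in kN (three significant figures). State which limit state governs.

Bolt shear: A_b = π·16²/4 = 201.1 mm²; R_n = 579 × 201.1 × 2 × 1 / 1000 = 232.8 kN → 0.75 × 232.8 = 175 kN.
Bearing: edge l_c = 26, r_n = 127.9 kN; interior l_c = 32, r_n = 157.4 kN; R_n = 127.9 + 1·157.4 = 285.4 kN → 214 kN.
Block shear: A_gv = 850, A_nv = 550, A_nt = 200 mm²; R_n = min(0.6F_uA_nv, 0.6F_yA_gv) + U_bs·F_u·A_nt = 217.3 kN → 163 kN.
Block shear governs: 163 kN.

163 kN (block shear governs)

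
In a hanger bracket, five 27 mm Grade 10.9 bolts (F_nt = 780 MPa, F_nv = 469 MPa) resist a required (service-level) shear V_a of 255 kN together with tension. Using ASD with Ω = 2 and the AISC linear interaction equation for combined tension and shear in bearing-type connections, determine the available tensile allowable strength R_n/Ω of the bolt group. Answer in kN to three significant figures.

A_b = π·27²/4 = 572.6 mm²; f_rv = 255 × 1000 / (5 × 572.6) = 89.07 MPa.
F'_nt = 1.3 F_nt − (Ω F_nt / F_nv) f_rv = 1.3·780 − (2·780/469)·89.07 = 717.7 MPa, capped at F_nt → F'_nt = 717.7 MPa.
R_n = F'_nt · A_b · n = 717.7 × 572.6 × 5 / 1000 = 2055 kN.
Allowable strength R_n/Ω = 2055 / 2 = 1030 kN.

1030 kN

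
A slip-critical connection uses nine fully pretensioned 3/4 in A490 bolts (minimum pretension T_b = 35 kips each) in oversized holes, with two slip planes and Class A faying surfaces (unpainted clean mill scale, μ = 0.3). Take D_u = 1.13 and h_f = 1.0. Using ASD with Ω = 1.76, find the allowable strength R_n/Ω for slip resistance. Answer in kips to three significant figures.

R_n = μ · D_u · h_f · T_b · n_s · n_b = 0.3 × 1.13 × 1.0 × 35 × 2 × 9 = 213.6 kips.
Allowable strength R_n/Ω = 213.6 / 1.76 = 121 kips.

121 kips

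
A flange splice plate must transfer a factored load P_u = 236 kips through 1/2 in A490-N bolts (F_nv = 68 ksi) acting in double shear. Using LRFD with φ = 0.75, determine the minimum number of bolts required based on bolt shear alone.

A_b = π·0.5²/4 = 0.1963 in².
Per-bolt design strength φR_n = 0.75 × 68 × 0.1963 × 2 = 20.03 kips.
n ≥ 236 / 20.03 = 11.78 → use 12 bolts.

12 bolts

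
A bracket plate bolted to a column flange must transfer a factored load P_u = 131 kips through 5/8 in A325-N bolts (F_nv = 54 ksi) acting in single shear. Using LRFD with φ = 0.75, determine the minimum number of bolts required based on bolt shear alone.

11 bolts

A_b = π·0.625²/4 = 0.3068 in².
Per-bolt design strength φR_n = 0.75 × 54 × 0.3068 × 1 = 12.43 kips.
n ≥ 131 / 12.43 = 10.54 → use 11 bolts.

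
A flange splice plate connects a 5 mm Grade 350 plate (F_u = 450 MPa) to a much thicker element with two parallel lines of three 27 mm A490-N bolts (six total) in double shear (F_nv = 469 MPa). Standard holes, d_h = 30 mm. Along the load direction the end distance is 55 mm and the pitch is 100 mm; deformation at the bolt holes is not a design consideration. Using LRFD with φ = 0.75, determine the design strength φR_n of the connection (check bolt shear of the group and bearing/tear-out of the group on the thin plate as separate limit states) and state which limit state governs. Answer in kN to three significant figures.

749 kN (bearing governs)

Bolt shear: A_b = π·27²/4 = 572.6 mm²; R_n = 469 × 572.6 × 6 × 2 / 1000 = 3222 kN → 0.75 × 3222 = 2420 kN.
Bearing (1.5 l_c t F_u ≤ 3.0 d t F_u): upper limit = 3.0·27·5·450 / 1000 = 182.2 kN.
  Edge l_c = 55 − 30/2 = 40 → r_n = 135 kN; interior l_c = 100 − 30 = 70 → r_n = 182.2 kN.
  R_n,bearing = 2·135 + 4·182.2 = 999 kN → 0.75 × 999 = 749 kN.
Bearing governs: 749 kN.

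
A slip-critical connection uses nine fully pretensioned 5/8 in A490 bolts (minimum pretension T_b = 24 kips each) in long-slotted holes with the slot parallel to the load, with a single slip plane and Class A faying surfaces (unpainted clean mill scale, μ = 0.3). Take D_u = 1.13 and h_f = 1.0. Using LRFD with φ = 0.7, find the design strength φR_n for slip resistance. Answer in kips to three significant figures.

R_n = μ · D_u · h_f · T_b · n_s · n_b = 0.3 × 1.13 × 1.0 × 24 × 1 × 9 = 73.22 kips.
Design strength φR_n = 0.7 × 73.22 = 51.3 kips.

51.3 kips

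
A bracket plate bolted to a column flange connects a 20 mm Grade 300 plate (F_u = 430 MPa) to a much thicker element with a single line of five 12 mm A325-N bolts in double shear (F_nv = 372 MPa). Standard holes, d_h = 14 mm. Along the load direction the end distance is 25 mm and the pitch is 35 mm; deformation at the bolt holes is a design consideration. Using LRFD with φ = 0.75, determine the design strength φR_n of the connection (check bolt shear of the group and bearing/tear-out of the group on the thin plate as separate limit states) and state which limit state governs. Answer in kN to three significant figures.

316 kN (bolt shear governs)

Bolt shear: A_b = π·12²/4 = 113.1 mm²; R_n = 372 × 113.1 × 5 × 2 / 1000 = 420.7 kN → 0.75 × 420.7 = 316 kN.
Bearing (1.2 l_c t F_u ≤ 2.4 d t F_u): upper limit = 2.4·12·20·430 / 1000 = 247.7 kN.
  Edge l_c = 25 − 14/2 = 18 → r_n = 185.8 kN; interior l_c = 35 − 14 = 21 → r_n = 216.7 kN.
  R_n,bearing = 1·185.8 + 4·216.7 = 1053 kN → 0.75 × 1053 = 789 kN.
Bolt shear governs: 316 kN.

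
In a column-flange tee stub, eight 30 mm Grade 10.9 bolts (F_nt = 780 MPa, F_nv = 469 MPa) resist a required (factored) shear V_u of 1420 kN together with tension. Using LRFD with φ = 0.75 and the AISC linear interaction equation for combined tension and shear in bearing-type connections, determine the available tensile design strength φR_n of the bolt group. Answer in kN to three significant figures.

1940 kN

A_b = π·30²/4 = 706.9 mm²; f_rv = 1420 × 1000 / (8 × 706.9) = 251.1 MPa.
F'_nt = 1.3 F_nt − (F_nt / φF_nv) f_rv = 1.3·780 − (780/(0.75·469))·251.1 = 457.2 MPa, capped at F_nt → F'_nt = 457.2 MPa.
R_n = F'_nt · A_b · n = 457.2 × 706.9 × 8 / 1000 = 2585 kN.
Design strength φR_n = 0.75 × 2585 = 1940 kN.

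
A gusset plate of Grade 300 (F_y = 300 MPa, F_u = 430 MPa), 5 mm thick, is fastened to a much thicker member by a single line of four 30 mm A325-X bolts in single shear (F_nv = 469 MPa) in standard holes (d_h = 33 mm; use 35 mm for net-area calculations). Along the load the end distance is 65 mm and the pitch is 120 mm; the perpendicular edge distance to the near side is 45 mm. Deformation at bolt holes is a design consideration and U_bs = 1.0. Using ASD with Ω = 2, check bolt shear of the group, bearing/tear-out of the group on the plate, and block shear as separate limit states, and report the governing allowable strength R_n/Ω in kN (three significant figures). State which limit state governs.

221 kN (block shear governs)

Bolt shear: A_b = π·30²/4 = 706.9 mm²; R_n = 469 × 706.9 × 4 × 1 / 1000 = 1326 kN → 1326 / 2 = 663 kN.
Bearing: edge l_c = 48.5, r_n = 125.1 kN; interior l_c = 87, r_n = 154.8 kN; R_n = 125.1 + 3·154.8 = 589.5 kN → 295 kN.
Block shear: A_gv = 2125, A_nv = 1512, A_nt = 137.5 mm²; R_n = min(0.6F_uA_nv, 0.6F_yA_gv) + U_bs·F_u·A_nt = 441.6 kN → 221 kN.
Block shear governs: 221 kN.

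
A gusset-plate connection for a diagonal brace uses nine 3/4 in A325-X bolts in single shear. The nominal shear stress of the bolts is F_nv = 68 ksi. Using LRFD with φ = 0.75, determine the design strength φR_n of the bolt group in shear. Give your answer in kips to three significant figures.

203 kips

A_b = π × 0.75² / 4 = 0.4418 in².
R_n = F_nv · A_b · n · n_s = 68 × 0.4418 × 9 × 1 = 270.4 kips.
Design strength φR_n = 0.75 × 270.4 = 203 kips.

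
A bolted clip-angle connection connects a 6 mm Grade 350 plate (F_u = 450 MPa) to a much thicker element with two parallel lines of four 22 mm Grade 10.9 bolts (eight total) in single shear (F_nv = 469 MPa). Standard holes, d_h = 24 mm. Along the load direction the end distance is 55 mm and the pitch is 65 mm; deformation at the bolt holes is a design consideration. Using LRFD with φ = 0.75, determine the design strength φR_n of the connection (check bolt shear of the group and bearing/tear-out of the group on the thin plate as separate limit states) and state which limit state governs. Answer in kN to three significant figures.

Bolt shear: A_b = π·22²/4 = 380.1 mm²; R_n = 469 × 380.1 × 8 × 1 / 1000 = 1426 kN → 0.75 × 1426 = 1070 kN.
Bearing (1.2 l_c t F_u ≤ 2.4 d t F_u): upper limit = 2.4·22·6·450 / 1000 = 142.6 kN.
  Edge l_c = 55 − 24/2 = 43 → r_n = 139.3 kN; interior l_c = 65 − 24 = 41 → r_n = 132.8 kN.
  R_n,bearing = 2·139.3 + 6·132.8 = 1076 kN → 0.75 × 1076 = 807 kN.
Bearing governs: 807 kN.

807 kN (bearing governs)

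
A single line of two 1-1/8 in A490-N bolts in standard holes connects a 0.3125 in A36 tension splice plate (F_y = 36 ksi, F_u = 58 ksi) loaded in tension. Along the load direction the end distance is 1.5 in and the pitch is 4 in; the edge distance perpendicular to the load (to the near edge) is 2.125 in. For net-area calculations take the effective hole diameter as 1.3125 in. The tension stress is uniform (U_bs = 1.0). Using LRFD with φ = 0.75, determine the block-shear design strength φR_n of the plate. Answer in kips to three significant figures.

47.8 kips

Shear plane L_v = 1.5 + 1·4 = 5.5 in; A_gv = 5.5 × 0.3125 = 1.719 in².
A_nv = (5.5 − 1.5·1.3125) × 0.3125 = 1.104 in².
A_nt = (2.125 − 0.5·1.3125) × 0.3125 = 0.459 in².
0.6 F_u A_nv = 38.4 kips; 0.6 F_y A_gv = 37.12 kips → shear yielding governs the shear term.
R_n = 37.12 + 1.0 × 58 × 0.459 = 63.75 kips.
Design strength φR_n = 0.75 × 63.75 = 47.8 kips.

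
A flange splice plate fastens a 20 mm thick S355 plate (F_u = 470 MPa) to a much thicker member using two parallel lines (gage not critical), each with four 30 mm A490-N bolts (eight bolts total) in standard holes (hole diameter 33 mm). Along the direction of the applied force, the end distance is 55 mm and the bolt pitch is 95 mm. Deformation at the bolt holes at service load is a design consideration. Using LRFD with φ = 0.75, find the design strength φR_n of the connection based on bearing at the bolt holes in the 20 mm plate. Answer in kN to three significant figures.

3700 kN

Per bolt r_n = 1.2 l_c t F_u ≤ 2.4 d t F_u; upper limit = 2.4 × 30 × 20 × 470 / 1000 = 676.8 kN.
Edge bolt: l_c = 55 − 33/2 = 38.5 mm → 1.2 × 38.5 × 20 × 470 / 1000 = 434.3 → r_n = 434.3 kN.
Interior bolts: l_c = 95 − 33 = 62 mm → 1.2 × 62 × 20 × 470 / 1000 = 699.4 → r_n = 676.8 kN.
R_n = 2 × 434.3 + 6 × 676.8 = 4929 kN.
Design strength φR_n = 0.75 × 4929 = 3700 kN.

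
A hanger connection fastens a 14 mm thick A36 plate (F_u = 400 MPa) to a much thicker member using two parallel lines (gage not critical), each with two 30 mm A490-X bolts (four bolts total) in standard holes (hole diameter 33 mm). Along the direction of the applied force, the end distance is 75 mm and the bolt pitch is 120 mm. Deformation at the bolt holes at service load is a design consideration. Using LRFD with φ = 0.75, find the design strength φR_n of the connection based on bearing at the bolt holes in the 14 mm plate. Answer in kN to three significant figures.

1190 kN

Per bolt r_n = 1.2 l_c t F_u ≤ 2.4 d t F_u; upper limit = 2.4 × 30 × 14 × 400 / 1000 = 403.2 kN.
Edge bolt: l_c = 75 − 33/2 = 58.5 mm → 1.2 × 58.5 × 14 × 400 / 1000 = 393.1 → r_n = 393.1 kN.
Interior bolts: l_c = 120 − 33 = 87 mm → 1.2 × 87 × 14 × 400 / 1000 = 584.6 → r_n = 403.2 kN.
R_n = 2 × 393.1 + 2 × 403.2 = 1593 kN.
Design strength φR_n = 0.75 × 1593 = 1190 kN.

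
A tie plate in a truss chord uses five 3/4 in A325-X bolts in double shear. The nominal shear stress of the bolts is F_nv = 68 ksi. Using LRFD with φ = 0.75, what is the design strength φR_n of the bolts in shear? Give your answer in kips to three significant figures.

A_b = π × 0.75² / 4 = 0.4418 in².
R_n = F_nv · A_b · n · n_s = 68 × 0.4418 × 5 × 2 = 300.4 kips.
Design strength φR_n = 0.75 × 300.4 = 225 kips.

225 kips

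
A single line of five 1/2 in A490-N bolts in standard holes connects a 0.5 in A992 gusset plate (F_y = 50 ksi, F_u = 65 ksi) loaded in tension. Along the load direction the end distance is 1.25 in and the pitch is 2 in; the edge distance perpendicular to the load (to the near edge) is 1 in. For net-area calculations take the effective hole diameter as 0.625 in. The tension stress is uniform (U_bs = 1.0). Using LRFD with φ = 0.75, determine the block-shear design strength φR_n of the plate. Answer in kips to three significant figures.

111 kips

Shear plane L_v = 1.25 + 4·2 = 9.25 in; A_gv = 9.25 × 0.5 = 4.625 in².
A_nv = (9.25 − 4.5·0.625) × 0.5 = 3.219 in².
A_nt = (1 − 0.5·0.625) × 0.5 = 0.3438 in².
0.6 F_u A_nv = 125.5 kips; 0.6 F_y A_gv = 138.8 kips → shear rupture governs the shear term.
R_n = 125.5 + 1.0 × 65 × 0.3438 = 147.9 kips.
Design strength φR_n = 0.75 × 147.9 = 111 kips.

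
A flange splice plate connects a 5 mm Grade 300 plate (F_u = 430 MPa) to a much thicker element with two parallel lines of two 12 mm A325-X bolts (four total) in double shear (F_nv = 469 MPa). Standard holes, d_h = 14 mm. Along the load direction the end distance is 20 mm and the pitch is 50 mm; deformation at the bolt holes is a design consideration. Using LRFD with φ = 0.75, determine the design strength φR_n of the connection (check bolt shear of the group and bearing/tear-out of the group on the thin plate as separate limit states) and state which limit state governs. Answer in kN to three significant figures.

143 kN (bearing governs)

Bolt shear: A_b = π·12²/4 = 113.1 mm²; R_n = 469 × 113.1 × 4 × 2 / 1000 = 424.3 kN → 0.75 × 424.3 = 318 kN.
Bearing (1.2 l_c t F_u ≤ 2.4 d t F_u): upper limit = 2.4·12·5·430 / 1000 = 61.92 kN.
  Edge l_c = 20 − 14/2 = 13 → r_n = 33.54 kN; interior l_c = 50 − 14 = 36 → r_n = 61.92 kN.
  R_n,bearing = 2·33.54 + 2·61.92 = 190.9 kN → 0.75 × 190.9 = 143 kN.
Bearing governs: 143 kN.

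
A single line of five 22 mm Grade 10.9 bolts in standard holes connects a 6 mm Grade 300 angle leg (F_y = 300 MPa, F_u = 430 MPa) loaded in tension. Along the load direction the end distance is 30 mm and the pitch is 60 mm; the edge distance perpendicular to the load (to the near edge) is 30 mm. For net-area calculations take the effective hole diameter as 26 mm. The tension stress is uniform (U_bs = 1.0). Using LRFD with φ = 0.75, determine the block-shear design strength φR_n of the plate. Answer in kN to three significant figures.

211 kN

Shear plane L_v = 30 + 4·60 = 270 mm; A_gv = 270 × 6 = 1620 mm².
A_nv = (270 − 4.5·26) × 6 = 918 mm².
A_nt = (30 − 0.5·26) × 6 = 102 mm².
0.6 F_u A_nv = 236.8 kN; 0.6 F_y A_gv = 291.6 kN → shear rupture governs the shear term.
R_n = 236.8 + 1.0 × 430 × 102 / 1000 = 280.7 kN.
Design strength φR_n = 0.75 × 280.7 = 211 kN.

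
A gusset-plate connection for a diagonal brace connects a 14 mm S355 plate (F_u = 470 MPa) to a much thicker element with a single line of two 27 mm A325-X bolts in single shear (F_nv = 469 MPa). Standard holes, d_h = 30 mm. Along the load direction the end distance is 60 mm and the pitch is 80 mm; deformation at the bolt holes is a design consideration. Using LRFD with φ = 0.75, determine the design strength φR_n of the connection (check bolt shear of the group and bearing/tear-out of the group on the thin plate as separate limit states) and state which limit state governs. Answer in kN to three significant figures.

403 kN (bolt shear governs)

Bolt shear: A_b = π·27²/4 = 572.6 mm²; R_n = 469 × 572.6 × 2 × 1 / 1000 = 537.1 kN → 0.75 × 537.1 = 403 kN.
Bearing (1.2 l_c t F_u ≤ 2.4 d t F_u): upper limit = 2.4·27·14·470 / 1000 = 426.4 kN.
  Edge l_c = 60 − 30/2 = 45 → r_n = 355.3 kN; interior l_c = 80 − 30 = 50 → r_n = 394.8 kN.
  R_n,bearing = 1·355.3 + 1·394.8 = 750.1 kN → 0.75 × 750.1 = 563 kN.
Bolt shear governs: 403 kN.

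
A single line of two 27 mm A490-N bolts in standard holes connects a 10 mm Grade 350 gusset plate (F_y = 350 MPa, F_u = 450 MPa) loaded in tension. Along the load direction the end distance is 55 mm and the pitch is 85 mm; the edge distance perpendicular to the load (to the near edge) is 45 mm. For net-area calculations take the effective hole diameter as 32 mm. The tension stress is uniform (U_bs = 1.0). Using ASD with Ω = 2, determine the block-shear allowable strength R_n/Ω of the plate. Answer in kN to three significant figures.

189 kN

Shear plane L_v = 55 + 1·85 = 140 mm; A_gv = 140 × 10 = 1400 mm².
A_nv = (140 − 1.5·32) × 10 = 920 mm².
A_nt = (45 − 0.5·32) × 10 = 290 mm².
0.6 F_u A_nv = 248.4 kN; 0.6 F_y A_gv = 294 kN → shear rupture governs the shear term.
R_n = 248.4 + 1.0 × 450 × 290 / 1000 = 378.9 kN.
Allowable strength R_n/Ω = 378.9 / 2 = 189 kN.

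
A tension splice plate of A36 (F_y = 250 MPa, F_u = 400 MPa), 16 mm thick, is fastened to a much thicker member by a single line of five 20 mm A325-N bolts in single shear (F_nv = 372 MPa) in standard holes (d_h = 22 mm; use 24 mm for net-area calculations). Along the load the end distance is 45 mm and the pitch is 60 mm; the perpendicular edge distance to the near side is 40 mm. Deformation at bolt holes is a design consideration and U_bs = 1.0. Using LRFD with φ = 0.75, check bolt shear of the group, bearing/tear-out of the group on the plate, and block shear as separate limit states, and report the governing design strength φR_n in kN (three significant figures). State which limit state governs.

438 kN (bolt shear governs)

Bolt shear: A_b = π·20²/4 = 314.2 mm²; R_n = 372 × 314.2 × 5 × 1 / 1000 = 584.3 kN → 0.75 × 584.3 = 438 kN.
Bearing: edge l_c = 34, r_n = 261.1 kN; interior l_c = 38, r_n = 291.8 kN; R_n = 261.1 + 4·291.8 = 1428 kN → 1070 kN.
Block shear: A_gv = 4560, A_nv = 2832, A_nt = 448 mm²; R_n = min(0.6F_uA_nv, 0.6F_yA_gv) + U_bs·F_u·A_nt = 858.9 kN → 644 kN.
Bolt shear governs: 438 kN.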